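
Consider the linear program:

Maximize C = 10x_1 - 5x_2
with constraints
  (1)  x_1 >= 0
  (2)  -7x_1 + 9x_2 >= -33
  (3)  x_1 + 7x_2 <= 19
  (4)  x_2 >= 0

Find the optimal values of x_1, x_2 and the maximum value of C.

Feasible corners and C = 10x_1 - 5x_2:
  (0, 19/7) → C = -95/7
  (0, 0) → C = 0
  (201/29, 50/29) → C = 1760/29
  (33/7, 0) → C = 330/7

At the optimal vertex, -7x_1 + 9x_2 = -33 and x_1 + 7x_2 = 19.
Solving simultaneously gives x_1 = 201/29, x_2 = 50/29.

x_1 = 201/29, x_2 = 50/29, maximum C = 1760/29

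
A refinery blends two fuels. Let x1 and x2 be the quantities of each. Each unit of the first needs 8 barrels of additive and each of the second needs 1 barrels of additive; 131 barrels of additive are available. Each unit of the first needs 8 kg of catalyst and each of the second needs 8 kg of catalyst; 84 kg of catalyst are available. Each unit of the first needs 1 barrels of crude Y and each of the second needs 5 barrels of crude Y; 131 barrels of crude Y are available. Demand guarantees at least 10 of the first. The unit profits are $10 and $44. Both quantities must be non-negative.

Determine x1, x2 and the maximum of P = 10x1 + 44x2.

x1 = 10, x2 = 1/2, maximum P = 122

Vertices and P = 10x1 + 44x2:
  (21/2, 0) → P = 105
  (10, 0) → P = 100
  (10, 1/2) → P = 122

The optimum lies where 8x1 + 8x2 = 84 and x1 = 10.
Solving simultaneously gives x1 = 10, x2 = 1/2.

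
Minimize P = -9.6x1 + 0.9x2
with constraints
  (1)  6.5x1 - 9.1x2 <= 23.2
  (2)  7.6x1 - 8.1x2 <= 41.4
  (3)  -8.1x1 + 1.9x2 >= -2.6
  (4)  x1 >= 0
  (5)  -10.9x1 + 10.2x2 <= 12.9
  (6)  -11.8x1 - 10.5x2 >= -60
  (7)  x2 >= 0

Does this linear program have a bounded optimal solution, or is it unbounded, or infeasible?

Extreme points and P = -9.6x1 + 0.9x2:
  (5103/6191, 13283/6191) → P = -370341/61910
  (26/81, 0) → P = -416/135
  (0, 43/34) → P = 387/340
  (0, 0) → P = 0
The feasible region has finitely many vertices and no improving ray; the minimum is -370341/61910 at (5103/6191, 13283/6191).

bounded optimum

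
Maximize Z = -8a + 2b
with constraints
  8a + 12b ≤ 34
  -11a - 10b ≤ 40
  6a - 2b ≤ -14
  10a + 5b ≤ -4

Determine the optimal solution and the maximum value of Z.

a = -205/13, b = 347/26, maximum Z = 1987/13

Extreme points and Z = -8a + 2b:
  (-205/13, 347/26) → Z = 1987/13
  (-109/40, 93/20) → Z = 311/10
  (-110/41, -43/41) → Z = 794/41
  (-39/25, 58/25) → Z = 428/25

The optimum lies where 8a + 12b = 34 and -11a - 10b = 40.
Solving simultaneously gives a = -205/13, b = 347/26.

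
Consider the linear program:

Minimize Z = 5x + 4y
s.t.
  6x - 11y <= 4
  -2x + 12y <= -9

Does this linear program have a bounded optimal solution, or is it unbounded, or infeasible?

unbounded

From the feasible point (-51/50, -23/25), moving in the direction (-12, -2) keeps every constraint satisfied while Z decreases without bound.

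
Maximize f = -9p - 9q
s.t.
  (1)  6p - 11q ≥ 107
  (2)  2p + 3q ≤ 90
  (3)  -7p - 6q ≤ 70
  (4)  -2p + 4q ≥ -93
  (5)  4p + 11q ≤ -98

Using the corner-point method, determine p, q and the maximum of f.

p = 139/20, q = -791/40, maximum f = 4617/40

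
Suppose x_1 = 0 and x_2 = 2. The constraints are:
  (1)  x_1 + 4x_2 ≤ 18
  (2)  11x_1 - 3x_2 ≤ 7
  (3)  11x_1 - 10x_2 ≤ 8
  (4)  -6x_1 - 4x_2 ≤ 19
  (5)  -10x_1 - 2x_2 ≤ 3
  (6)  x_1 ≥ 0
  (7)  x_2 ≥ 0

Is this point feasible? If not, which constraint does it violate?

(1): 8 ≤ 18 ✓
(2): -6 ≤ 7 ✓
(3): -20 ≤ 8 ✓
(4): -8 ≤ 19 ✓
(5): -4 ≤ 3 ✓
(6): 0 ≥ 0 ✓
(7): 2 ≥ 0 ✓

feasible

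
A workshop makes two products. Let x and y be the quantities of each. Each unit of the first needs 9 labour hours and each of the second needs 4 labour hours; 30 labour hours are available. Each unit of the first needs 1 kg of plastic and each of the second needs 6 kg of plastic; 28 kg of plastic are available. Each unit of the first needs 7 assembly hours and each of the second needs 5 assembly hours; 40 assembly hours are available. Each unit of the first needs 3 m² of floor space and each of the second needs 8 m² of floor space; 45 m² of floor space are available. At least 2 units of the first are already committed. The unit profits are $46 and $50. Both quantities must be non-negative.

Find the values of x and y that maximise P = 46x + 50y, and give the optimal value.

Feasible corners and P = 46x + 50y:
  (10/3, 0) → P = 460/3
  (2, 0) → P = 92
  (2, 3) → P = 242

At the optimal vertex, 9x + 4y = 30 and x = 2.
Solving simultaneously gives x = 2, y = 3.

x = 2, y = 3, maximum P = 242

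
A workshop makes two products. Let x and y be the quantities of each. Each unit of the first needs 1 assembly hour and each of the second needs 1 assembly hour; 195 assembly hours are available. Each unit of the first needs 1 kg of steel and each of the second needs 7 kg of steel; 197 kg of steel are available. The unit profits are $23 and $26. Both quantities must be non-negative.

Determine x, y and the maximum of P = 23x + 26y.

Extreme points and P = 23x + 26y:
  (0, 0) → P = 0
  (0, 197/7) → P = 5122/7
  (195, 0) → P = 4485
  (584/3, 1/3) → P = 4486

x = 584/3, y = 1/3, maximum P = 4486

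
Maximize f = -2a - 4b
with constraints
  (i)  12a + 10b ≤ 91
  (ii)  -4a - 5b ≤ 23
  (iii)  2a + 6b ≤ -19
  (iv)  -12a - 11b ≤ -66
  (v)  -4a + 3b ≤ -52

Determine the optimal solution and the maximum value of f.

a = 341/12, b = -25, maximum f = 259/6

At the optimal vertex, 12a + 10b = 91 and -12a - 11b = -66.
Solving simultaneously gives a = 341/12, b = -25.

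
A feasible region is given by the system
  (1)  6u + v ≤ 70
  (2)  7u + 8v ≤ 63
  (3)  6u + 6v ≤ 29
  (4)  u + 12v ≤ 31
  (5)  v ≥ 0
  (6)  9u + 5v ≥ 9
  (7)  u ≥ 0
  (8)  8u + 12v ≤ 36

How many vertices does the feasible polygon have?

The feasible vertices (each the meet of two boundaries and inside every other half-plane) are:
  (0, 31/12)
  (5/7, 53/21)
  (1, 0)
  (9/2, 0)
  (0, 9/5)

5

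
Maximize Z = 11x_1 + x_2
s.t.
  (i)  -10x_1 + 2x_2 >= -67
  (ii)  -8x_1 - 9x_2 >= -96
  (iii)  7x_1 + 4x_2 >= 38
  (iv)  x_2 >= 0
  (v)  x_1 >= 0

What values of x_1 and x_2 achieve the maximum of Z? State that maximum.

Corner points and Z = 11x_1 + x_2:
  (15/2, 4) → Z = 173/2
  (67/10, 0) → Z = 737/10
  (0, 32/3) → Z = 32/3
  (38/7, 0) → Z = 418/7
  (0, 19/2) → Z = 19/2

x_1 = 15/2, x_2 = 4, maximum Z = 173/2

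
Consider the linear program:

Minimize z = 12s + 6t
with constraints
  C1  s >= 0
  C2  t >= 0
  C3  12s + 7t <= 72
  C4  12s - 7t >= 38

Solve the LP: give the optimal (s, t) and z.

s = 19/6, t = 0, minimum z = 38

Extreme points and z = 12s + 6t:
  (6, 0) → z = 72
  (19/6, 0) → z = 38
  (55/12, 17/7) → z = 487/7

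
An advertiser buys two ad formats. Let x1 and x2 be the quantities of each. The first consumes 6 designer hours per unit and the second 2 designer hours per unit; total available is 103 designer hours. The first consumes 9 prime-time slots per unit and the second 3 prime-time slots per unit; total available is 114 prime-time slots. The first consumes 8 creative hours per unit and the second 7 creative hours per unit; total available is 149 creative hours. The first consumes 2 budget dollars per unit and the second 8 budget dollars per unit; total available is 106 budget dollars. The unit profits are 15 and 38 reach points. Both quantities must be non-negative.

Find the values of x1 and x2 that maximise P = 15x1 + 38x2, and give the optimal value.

At the optimal vertex, 9x1 + 3x2 = 114 and 8x1 + 7x2 = 149.
Solving simultaneously gives x1 = 9, x2 = 11.

x1 = 9, x2 = 11, maximum P = 553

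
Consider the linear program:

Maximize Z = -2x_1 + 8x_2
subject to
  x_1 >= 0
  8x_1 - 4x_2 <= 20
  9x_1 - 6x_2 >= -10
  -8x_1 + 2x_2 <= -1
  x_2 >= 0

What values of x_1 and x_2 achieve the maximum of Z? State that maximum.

Vertices and Z = -2x_1 + 8x_2:
  (40/3, 65/3) → Z = 440/3
  (5/2, 0) → Z = -5
  (13/15, 89/30) → Z = 22
  (1/8, 0) → Z = -1/4

At the optimal vertex, 8x_1 - 4x_2 = 20 and 9x_1 - 6x_2 = -10.
Solving simultaneously gives x_1 = 40/3, x_2 = 65/3.

x_1 = 40/3, x_2 = 65/3, maximum Z = 440/3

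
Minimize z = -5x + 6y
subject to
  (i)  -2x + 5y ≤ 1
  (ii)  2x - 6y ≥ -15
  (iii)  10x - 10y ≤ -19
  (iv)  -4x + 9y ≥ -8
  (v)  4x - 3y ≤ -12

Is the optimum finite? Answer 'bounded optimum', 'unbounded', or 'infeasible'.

Corner points and z = -5x + 6y:
  (-57/14, -10/7) → z = 165/14
  (-11/2, -10/3) → z = 15/2
The feasible region has finitely many vertices and no improving ray; the minimum is 15/2 at (-11/2, -10/3).

bounded optimum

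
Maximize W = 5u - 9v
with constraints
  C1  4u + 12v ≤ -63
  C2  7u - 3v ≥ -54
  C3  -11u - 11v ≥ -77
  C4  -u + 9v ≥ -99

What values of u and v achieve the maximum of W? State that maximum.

u = 207/16, v = -153/16, maximum W = 603/4

At the optimal vertex, 4u + 12v = -63 and -u + 9v = -99.
Solving simultaneously gives u = 207/16, v = -153/16.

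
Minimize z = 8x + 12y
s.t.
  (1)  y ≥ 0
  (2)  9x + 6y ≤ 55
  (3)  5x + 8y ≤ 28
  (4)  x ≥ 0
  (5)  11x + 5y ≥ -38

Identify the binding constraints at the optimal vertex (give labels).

Extreme points and z = 8x + 12y:
  (28/5, 0) → z = 224/5
  (0, 0) → z = 0
  (0, 7/2) → z = 42

The minimum is at (0, 0). Substituting into each constraint, equality holds for (1) and (4); the remaining constraints have slack.

(1) and (4)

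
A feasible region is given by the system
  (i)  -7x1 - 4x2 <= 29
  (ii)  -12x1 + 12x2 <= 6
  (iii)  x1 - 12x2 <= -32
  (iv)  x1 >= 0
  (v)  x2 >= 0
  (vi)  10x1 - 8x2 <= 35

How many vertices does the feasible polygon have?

Of the 15 pairwise boundary intersections, those satisfying every inequality are:
  (26/11, 63/22)
  (39/2, 20)
  (169/28, 355/112)

3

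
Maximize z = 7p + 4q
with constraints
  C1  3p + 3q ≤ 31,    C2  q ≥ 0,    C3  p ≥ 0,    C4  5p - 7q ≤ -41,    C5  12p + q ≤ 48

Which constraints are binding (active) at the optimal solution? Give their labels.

Feasible corners and z = 7p + 4q:
  (0, 31/3) → z = 124/3
  (47/18, 139/18) → z = 295/6
  (0, 41/7) → z = 164/7

The maximum is at (47/18, 139/18). Substituting into each constraint, equality holds for C1 and C4; the remaining constraints have slack.

C1 and C4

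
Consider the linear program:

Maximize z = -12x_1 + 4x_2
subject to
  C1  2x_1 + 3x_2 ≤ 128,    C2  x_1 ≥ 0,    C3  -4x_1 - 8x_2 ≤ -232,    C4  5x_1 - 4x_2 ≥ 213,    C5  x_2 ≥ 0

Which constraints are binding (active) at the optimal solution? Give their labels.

Feasible corners and z = -12x_1 + 4x_2:
  (1151/23, 214/23) → z = -12956/23
  (64, 0) → z = -768
  (47, 11/2) → z = -542
  (58, 0) → z = -696

The maximum is at (47, 11/2). Substituting into each constraint, equality holds for C3 and C4; the remaining constraints have slack.

C3 and C4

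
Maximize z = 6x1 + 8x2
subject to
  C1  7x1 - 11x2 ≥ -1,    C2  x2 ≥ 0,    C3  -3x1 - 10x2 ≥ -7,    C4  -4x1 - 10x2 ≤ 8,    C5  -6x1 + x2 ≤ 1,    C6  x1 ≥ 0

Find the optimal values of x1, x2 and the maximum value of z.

x1 = 7/3, x2 = 0, maximum z = 14

Vertices and z = 6x1 + 8x2:
  (67/103, 52/103) → z = 818/103
  (0, 1/11) → z = 8/11
  (7/3, 0) → z = 14
  (0, 0) → z = 0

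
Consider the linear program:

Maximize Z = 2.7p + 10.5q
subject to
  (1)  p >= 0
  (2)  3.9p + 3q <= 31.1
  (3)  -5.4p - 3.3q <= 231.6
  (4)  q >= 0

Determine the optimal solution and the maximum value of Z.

p = 0, q = 311/30, maximum Z = 2177/20

Corner points and Z = 2.7p + 10.5q:
  (0, 311/30) → Z = 2177/20
  (0, 0) → Z = 0
  (311/39, 0) → Z = 2799/130

At the optimal vertex, p = 0 and 3.9p + 3q = 31.1.
Solving simultaneously gives p = 0, q = 311/30.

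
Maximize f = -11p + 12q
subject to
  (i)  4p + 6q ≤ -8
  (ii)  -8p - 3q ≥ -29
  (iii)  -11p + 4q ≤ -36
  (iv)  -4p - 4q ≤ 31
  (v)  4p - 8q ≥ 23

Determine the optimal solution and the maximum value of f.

Vertices and f = -11p + 12q:
  (11/2, -5) → f = -241/2
  (92/41, -116/41) → f = -2404/41
  (209/20, -91/5) → f = -6667/20
  (1/3, -97/12) → f = -302/3

p = 92/41, q = -116/41, maximum f = -2404/41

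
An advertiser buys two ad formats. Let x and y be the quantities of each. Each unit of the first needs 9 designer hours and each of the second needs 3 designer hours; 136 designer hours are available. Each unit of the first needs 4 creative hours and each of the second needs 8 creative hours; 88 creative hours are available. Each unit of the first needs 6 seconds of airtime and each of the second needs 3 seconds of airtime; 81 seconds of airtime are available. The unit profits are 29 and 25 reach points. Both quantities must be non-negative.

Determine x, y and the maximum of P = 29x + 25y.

x = 32/3, y = 17/3, maximum P = 451

Vertices and P = 29x + 25y:
  (0, 0) → P = 0
  (0, 11) → P = 275
  (27/2, 0) → P = 783/2
  (32/3, 17/3) → P = 451

The optimum lies where 4x + 8y = 88 and 6x + 3y = 81.
Solving simultaneously gives x = 32/3, y = 17/3.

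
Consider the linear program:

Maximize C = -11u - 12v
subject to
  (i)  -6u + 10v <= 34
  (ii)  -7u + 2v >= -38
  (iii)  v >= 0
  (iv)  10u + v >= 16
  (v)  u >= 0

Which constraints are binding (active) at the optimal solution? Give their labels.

(iii) and (iv)

Extreme points and C = -11u - 12v:
  (224/29, 233/29) → C = -5260/29
  (63/53, 218/53) → C = -3309/53
  (38/7, 0) → C = -418/7
  (8/5, 0) → C = -88/5

The maximum is at (8/5, 0). Substituting into each constraint, equality holds for (iii) and (iv); the remaining constraints have slack.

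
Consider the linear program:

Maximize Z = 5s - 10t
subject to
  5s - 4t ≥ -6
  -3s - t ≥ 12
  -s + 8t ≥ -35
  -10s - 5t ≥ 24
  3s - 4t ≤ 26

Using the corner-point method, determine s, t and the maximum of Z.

Corner points and Z = 5s - 10t:
  (-54/17, -42/17) → Z = 150/17
  (-47/9, -181/36) → Z = 145/6
  (-61/25, -117/25) → Z = 173/5

The optimum lies where -3s - t = 12 and -s + 8t = -35.
Solving simultaneously gives s = -61/25, t = -117/25.

s = -61/25, t = -117/25, maximum Z = 173/5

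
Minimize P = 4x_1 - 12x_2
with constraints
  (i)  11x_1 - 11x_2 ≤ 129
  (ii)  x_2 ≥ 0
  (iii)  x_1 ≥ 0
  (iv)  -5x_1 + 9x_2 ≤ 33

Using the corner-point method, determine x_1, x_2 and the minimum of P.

Vertices and P = 4x_1 - 12x_2:
  (129/11, 0) → P = 516/11
  (381/11, 252/11) → P = -1500/11
  (0, 0) → P = 0
  (0, 11/3) → P = -44

x_1 = 381/11, x_2 = 252/11, minimum P = -1500/11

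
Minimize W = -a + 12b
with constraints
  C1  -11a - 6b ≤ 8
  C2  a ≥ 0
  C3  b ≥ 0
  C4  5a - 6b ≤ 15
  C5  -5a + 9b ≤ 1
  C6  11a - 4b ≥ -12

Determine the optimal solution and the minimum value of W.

Corner points and W = -a + 12b:
  (0, 0) → W = 0
  (0, 1/9) → W = 4/3
  (3, 0) → W = -3
  (47/5, 16/3) → W = 273/5

The optimum lies where b = 0 and 5a - 6b = 15.
Solving simultaneously gives a = 3, b = 0.

a = 3, b = 0, minimum W = -3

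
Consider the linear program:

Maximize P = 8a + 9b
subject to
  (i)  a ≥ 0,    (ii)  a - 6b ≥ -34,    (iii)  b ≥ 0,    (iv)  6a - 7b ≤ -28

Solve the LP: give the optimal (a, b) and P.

a = 70/29, b = 176/29, maximum P = 2144/29

Corner points and P = 8a + 9b:
  (0, 17/3) → P = 51
  (0, 4) → P = 36
  (70/29, 176/29) → P = 2144/29

The binding constraints are a - 6b = -34 and 6a - 7b = -28.
Solving simultaneously gives a = 70/29, b = 176/29.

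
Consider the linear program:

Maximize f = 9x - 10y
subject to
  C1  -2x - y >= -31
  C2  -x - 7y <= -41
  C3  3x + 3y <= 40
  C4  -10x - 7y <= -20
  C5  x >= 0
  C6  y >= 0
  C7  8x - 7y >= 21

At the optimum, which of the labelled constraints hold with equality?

Feasible corners and f = 9x - 10y:
  (157/18, 83/18) → f = 583/18
  (62/9, 307/63) → f = 836/63
  (343/45, 257/45) → f = 517/45

The maximum is at (157/18, 83/18). Substituting into each constraint, equality holds for C2 and C3; the remaining constraints have slack.

C2 and C3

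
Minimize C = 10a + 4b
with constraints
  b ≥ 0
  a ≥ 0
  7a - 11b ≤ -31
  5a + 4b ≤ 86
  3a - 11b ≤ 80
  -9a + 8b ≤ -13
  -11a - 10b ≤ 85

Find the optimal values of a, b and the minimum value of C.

a = 391/43, b = 370/43, minimum C = 5390/43

Vertices and C = 10a + 4b:
  (822/83, 757/83) → C = 11248/83
  (391/43, 370/43) → C = 5390/43
  (185/19, 709/76) → C = 2559/19

At the optimal vertex, 7a - 11b = -31 and -9a + 8b = -13.
Solving simultaneously gives a = 391/43, b = 370/43.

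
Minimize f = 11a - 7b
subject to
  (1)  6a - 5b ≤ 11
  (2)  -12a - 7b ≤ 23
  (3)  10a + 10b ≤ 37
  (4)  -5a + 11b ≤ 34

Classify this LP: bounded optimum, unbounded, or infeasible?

bounded optimum

Corner points and f = 11a - 7b:
  (-19/51, -45/17) → f = 736/51
  (59/22, 56/55) → f = 2461/110
  (-491/167, 293/167) → f = -7452/167
  (67/160, 105/32) → f = -1469/80
The feasible region has finitely many vertices and no improving ray; the minimum is -7452/167 at (-491/167, 293/167).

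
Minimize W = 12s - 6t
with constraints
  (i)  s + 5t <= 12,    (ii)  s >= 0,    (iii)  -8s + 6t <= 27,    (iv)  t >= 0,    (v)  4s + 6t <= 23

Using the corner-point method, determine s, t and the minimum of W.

s = 0, t = 12/5, minimum W = -72/5

Extreme points and W = 12s - 6t:
  (0, 12/5) → W = -72/5
  (43/14, 25/14) → W = 183/7
  (0, 0) → W = 0
  (23/4, 0) → W = 69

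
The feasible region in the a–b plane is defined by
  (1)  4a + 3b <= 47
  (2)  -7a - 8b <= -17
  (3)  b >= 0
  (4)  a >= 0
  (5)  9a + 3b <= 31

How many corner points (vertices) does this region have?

The feasible vertices (each the meet of two boundaries and inside every other half-plane) are:
  (17/7, 0)
  (0, 17/8)
  (31/9, 0)
  (0, 31/3)

4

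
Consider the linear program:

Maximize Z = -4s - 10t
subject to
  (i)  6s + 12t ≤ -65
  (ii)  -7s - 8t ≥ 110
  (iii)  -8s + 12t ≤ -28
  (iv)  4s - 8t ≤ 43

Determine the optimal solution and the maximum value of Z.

s = -73/4, t = -29/2, maximum Z = 218

Feasible corners and Z = -4s - 10t:
  (-274/37, -269/37) → Z = 3786/37
  (-67/11, -741/88) → Z = 4777/44
  (-73/4, -29/2) → Z = 218

At the optimal vertex, -8s + 12t = -28 and 4s - 8t = 43.
Solving simultaneously gives s = -73/4, t = -29/2.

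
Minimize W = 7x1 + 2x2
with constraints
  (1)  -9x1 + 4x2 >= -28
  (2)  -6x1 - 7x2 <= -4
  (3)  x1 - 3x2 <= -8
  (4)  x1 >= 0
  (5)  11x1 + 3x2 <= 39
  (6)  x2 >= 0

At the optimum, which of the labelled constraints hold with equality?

(3) and (4)

Extreme points and W = 7x1 + 2x2:
  (0, 8/3) → W = 16/3
  (31/12, 127/36) → W = 905/36
  (0, 13) → W = 26

The minimum is at (0, 8/3). Substituting into each constraint, equality holds for (3) and (4); the remaining constraints have slack.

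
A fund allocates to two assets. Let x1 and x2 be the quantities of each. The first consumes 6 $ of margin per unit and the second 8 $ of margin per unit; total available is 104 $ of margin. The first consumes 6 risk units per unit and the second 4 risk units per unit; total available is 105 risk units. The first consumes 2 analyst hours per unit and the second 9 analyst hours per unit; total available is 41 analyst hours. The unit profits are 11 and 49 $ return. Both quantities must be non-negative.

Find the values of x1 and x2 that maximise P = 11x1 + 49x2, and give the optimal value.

Extreme points and P = 11x1 + 49x2:
  (0, 0) → P = 0
  (0, 41/9) → P = 2009/9
  (52/3, 0) → P = 572/3
  (16, 1) → P = 225

The optimum lies where 6x1 + 8x2 = 104 and 2x1 + 9x2 = 41.
Solving simultaneously gives x1 = 16, x2 = 1.

x1 = 16, x2 = 1, maximum P = 225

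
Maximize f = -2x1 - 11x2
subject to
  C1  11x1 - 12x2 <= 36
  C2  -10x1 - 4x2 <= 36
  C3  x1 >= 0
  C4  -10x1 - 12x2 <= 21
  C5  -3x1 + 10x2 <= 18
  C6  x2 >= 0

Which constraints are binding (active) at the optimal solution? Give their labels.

Feasible corners and f = -2x1 - 11x2:
  (288/37, 153/37) → f = -2259/37
  (36/11, 0) → f = -72/11
  (0, 9/5) → f = -99/5
  (0, 0) → f = 0

The maximum is at (0, 0). Substituting into each constraint, equality holds for C3 and C6; the remaining constraints have slack.

C3 and C6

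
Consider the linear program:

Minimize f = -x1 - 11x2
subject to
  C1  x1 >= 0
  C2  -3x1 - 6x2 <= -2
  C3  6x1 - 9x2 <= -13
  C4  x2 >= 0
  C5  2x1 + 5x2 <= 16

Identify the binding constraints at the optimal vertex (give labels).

C1 and C5

Feasible corners and f = -x1 - 11x2:
  (0, 13/9) → f = -143/9
  (0, 16/5) → f = -176/5
  (79/48, 61/24) → f = -1421/48

The minimum is at (0, 16/5). Substituting into each constraint, equality holds for C1 and C5; the remaining constraints have slack.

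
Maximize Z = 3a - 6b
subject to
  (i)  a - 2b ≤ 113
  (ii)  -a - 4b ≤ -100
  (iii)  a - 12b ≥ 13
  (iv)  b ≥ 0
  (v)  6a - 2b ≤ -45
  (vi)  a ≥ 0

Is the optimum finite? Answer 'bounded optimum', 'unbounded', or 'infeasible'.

The boundaries a - 2b = 113 and a - 12b = 13 meet at (133, 10), but that point violates 6a - 2b ≤ -45. Every candidate vertex is excluded by some other constraint, so the feasible region is empty.

infeasible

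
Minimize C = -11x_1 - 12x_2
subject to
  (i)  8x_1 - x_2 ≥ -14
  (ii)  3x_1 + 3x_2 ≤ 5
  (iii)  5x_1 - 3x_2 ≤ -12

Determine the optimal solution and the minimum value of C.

Vertices and C = -11x_1 - 12x_2:
  (-37/27, 82/27) → C = -577/27
  (-30/19, 26/19) → C = 18/19
  (-7/8, 61/24) → C = -167/8

x_1 = -37/27, x_2 = 82/27, minimum C = -577/27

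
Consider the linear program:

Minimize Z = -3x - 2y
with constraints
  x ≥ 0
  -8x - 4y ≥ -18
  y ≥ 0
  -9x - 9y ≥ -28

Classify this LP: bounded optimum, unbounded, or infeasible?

bounded optimum

Extreme points and Z = -3x - 2y:
  (0, 0) → Z = 0
  (0, 28/9) → Z = -56/9
  (9/4, 0) → Z = -27/4
  (25/18, 31/18) → Z = -137/18
The feasible region has finitely many vertices and no improving ray; the minimum is -137/18 at (25/18, 31/18).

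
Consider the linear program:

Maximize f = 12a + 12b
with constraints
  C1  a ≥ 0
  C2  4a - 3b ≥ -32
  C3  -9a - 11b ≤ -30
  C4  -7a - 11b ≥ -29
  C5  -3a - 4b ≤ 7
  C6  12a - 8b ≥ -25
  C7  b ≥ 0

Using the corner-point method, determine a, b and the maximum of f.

Corner points and f = 12a + 12b:
  (1/2, 51/22) → f = 372/11
  (10/3, 0) → f = 40
  (29/7, 0) → f = 348/7

a = 29/7, b = 0, maximum f = 348/7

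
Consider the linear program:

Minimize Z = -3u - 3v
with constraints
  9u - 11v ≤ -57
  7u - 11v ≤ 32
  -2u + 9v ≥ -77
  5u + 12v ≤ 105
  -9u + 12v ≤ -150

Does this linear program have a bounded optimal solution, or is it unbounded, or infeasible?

The boundaries 9u - 11v = -57 and -2u + 9v = -77 meet at (-1360/59, -807/59), but that point violates -9u + 12v ≤ -150. Every candidate vertex is excluded by some other constraint, so the feasible region is empty.

infeasible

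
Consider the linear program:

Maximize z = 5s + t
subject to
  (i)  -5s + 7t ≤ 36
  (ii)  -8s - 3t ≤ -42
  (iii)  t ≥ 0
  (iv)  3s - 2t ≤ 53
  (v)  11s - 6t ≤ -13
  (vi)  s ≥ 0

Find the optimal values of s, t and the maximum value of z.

s = 125/47, t = 331/47, maximum z = 956/47

Corner points and z = 5s + t:
  (186/71, 498/71) → z = 1428/71
  (125/47, 331/47) → z = 956/47
  (71/27, 566/81) → z = 1631/81

The optimum lies where -5s + 7t = 36 and 11s - 6t = -13.
Solving simultaneously gives s = 125/47, t = 331/47.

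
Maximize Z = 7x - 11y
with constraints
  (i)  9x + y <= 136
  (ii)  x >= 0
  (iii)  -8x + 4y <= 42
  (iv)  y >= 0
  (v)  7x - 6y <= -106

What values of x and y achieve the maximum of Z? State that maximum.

x = 43/5, y = 277/10, maximum Z = -489/2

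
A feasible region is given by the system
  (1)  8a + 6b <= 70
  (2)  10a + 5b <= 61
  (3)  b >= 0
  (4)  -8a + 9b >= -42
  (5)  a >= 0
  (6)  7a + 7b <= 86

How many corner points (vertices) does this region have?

The feasible vertices (each the meet of two boundaries and inside every other half-plane) are:
  (4/5, 53/5)
  (0, 35/3)
  (759/130, 34/65)
  (21/4, 0)
  (0, 0)

5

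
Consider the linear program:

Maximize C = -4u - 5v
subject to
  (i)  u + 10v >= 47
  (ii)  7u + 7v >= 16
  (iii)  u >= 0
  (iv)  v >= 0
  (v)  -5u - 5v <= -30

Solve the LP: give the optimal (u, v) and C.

Corner points and C = -4u - 5v:
  (47, 0) → C = -188
  (13/9, 41/9) → C = -257/9
  (0, 6) → C = -30
The feasible region is unbounded (it extends along (0, 1), (1, 0)), but C strictly decreases along every unbounded feasible direction, so there is no improving ray and the maximum is attained at a vertex.

The optimum lies where u + 10v = 47 and -5u - 5v = -30.
Solving simultaneously gives u = 13/9, v = 41/9.

u = 13/9, v = 41/9, maximum C = -257/9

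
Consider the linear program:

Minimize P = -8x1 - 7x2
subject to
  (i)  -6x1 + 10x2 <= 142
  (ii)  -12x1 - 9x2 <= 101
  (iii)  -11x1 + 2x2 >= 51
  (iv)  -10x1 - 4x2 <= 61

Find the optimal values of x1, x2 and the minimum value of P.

x1 = -113/49, x2 = 628/49, minimum P = -3492/49

Extreme points and P = -8x1 - 7x2:
  (-113/49, 628/49) → P = -3492/49
  (-19/2, 17/2) → P = 33/2
  (-163/32, -161/64) → P = 3735/64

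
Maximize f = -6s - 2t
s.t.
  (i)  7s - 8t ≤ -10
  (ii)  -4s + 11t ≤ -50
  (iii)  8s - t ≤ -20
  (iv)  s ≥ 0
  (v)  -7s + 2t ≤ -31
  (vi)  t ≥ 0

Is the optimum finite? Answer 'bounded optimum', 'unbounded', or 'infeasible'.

The boundaries -7s + 2t = -31 and t = 0 meet at (31/7, 0), but that point violates 7s - 8t ≤ -10. Every candidate vertex is excluded by some other constraint, so the feasible region is empty.

infeasible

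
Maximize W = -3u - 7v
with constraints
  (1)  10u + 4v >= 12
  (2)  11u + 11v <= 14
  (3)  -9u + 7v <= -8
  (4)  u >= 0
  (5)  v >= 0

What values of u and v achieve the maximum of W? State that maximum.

u = 6/5, v = 0, maximum W = -18/5

Corner points and W = -3u - 7v:
  (38/33, 4/33) → W = -142/33
  (6/5, 0) → W = -18/5
  (14/11, 0) → W = -42/11

The binding constraints are 10u + 4v = 12 and v = 0.
Solving simultaneously gives u = 6/5, v = 0.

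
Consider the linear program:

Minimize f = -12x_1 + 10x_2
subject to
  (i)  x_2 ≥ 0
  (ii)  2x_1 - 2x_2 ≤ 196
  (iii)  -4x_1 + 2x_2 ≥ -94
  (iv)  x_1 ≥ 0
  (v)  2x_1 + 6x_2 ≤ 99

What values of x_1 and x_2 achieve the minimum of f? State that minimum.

x_1 = 47/2, x_2 = 0, minimum f = -282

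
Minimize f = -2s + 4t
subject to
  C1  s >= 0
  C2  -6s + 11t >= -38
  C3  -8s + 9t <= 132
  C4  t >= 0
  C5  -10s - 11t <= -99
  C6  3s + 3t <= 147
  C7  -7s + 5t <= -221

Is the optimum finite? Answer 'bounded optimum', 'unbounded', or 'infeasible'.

infeasible

The boundaries s = 0 and -8s + 9t = 132 meet at (0, 44/3), but that point violates -7s + 5t ≤ -221. Every candidate vertex is excluded by some other constraint, so the feasible region is empty.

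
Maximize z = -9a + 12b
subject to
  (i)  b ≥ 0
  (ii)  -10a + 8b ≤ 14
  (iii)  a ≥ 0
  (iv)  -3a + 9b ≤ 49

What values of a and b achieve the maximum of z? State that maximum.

The feasible region is unbounded (it extends along (3, 1), (1, 0)), but z strictly decreases along every unbounded feasible direction, so there is no improving ray and the maximum is attained at a vertex.

a = 133/33, b = 224/33, maximum z = 497/11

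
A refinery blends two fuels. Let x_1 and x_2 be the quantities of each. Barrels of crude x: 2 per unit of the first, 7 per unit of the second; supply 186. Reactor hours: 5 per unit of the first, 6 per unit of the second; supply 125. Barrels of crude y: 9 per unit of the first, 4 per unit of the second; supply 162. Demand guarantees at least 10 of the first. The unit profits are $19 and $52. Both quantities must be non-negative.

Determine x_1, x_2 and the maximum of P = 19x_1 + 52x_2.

Extreme points and P = 19x_1 + 52x_2:
  (18, 0) → P = 342
  (10, 0) → P = 190
  (236/17, 315/34) → P = 12674/17
  (10, 25/2) → P = 840

The binding constraints are 5x_1 + 6x_2 = 125 and x_1 = 10.
Solving simultaneously gives x_1 = 10, x_2 = 25/2.

x_1 = 10, x_2 = 25/2, maximum P = 840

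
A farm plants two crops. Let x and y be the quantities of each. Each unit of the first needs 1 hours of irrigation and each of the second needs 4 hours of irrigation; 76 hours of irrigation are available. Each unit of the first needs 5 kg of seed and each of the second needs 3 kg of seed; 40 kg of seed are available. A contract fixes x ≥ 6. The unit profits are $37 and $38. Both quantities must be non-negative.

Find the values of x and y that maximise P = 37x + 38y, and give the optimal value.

Corner points and P = 37x + 38y:
  (8, 0) → P = 296
  (6, 0) → P = 222
  (6, 10/3) → P = 1046/3

The binding constraints are 5x + 3y = 40 and x = 6.
Solving simultaneously gives x = 6, y = 10/3.

x = 6, y = 10/3, maximum P = 1046/3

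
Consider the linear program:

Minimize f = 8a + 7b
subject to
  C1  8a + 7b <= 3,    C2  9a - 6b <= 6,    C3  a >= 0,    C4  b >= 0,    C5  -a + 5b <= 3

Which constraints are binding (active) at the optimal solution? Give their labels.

Corner points and f = 8a + 7b:
  (0, 3/7) → f = 3
  (3/8, 0) → f = 3
  (0, 0) → f = 0

The minimum is at (0, 0). Substituting into each constraint, equality holds for C3 and C4; the remaining constraints have slack.

C3 and C4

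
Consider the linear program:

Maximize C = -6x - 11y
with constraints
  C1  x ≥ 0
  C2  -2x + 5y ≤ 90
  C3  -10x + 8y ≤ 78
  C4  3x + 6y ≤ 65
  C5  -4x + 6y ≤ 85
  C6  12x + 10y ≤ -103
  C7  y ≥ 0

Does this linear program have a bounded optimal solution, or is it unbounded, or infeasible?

infeasible

The boundaries x = 0 and -10x + 8y = 78 meet at (0, 39/4), but that point violates 12x + 10y ≤ -103. Every candidate vertex is excluded by some other constraint, so the feasible region is empty.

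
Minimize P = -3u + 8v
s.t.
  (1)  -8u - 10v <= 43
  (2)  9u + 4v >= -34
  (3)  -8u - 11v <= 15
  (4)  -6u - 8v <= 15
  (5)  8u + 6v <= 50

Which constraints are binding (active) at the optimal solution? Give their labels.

(3) and (5)

Extreme points and P = -3u + 8v:
  (-314/67, 137/67) → P = 2038/67
  (-202/11, 361/11) → P = 3494/11
  (16, -13) → P = -152

The minimum is at (16, -13). Substituting into each constraint, equality holds for (3) and (5); the remaining constraints have slack.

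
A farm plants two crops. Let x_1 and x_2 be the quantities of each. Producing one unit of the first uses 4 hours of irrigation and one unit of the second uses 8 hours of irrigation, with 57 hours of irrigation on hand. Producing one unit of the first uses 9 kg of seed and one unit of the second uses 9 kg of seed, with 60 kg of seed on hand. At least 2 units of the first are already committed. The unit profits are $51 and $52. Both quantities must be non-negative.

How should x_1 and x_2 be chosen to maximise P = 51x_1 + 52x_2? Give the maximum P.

Corner points and P = 51x_1 + 52x_2:
  (20/3, 0) → P = 340
  (2, 0) → P = 102
  (2, 14/3) → P = 1034/3

x_1 = 2, x_2 = 14/3, maximum P = 1034/3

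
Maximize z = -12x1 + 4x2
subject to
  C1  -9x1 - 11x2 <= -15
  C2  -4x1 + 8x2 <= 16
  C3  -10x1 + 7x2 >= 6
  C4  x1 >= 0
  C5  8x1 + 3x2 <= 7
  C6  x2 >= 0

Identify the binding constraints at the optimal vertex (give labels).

Vertices and z = -12x1 + 4x2:
  (39/173, 204/173) → z = 348/173
  (0, 15/11) → z = 60/11
  (0, 2) → z = 8
  (2/19, 39/19) → z = 132/19
  (31/86, 59/43) → z = 50/43

The maximum is at (0, 2). Substituting into each constraint, equality holds for C2 and C4; the remaining constraints have slack.

C2 and C4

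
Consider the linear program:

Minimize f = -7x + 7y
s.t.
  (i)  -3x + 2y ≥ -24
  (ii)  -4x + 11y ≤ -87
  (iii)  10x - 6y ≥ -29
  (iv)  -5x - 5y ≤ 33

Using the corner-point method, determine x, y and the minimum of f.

x = 54/25, y = -219/25, minimum f = -1911/25

The binding constraints are -3x + 2y = -24 and -5x - 5y = 33.
Solving simultaneously gives x = 54/25, y = -219/25.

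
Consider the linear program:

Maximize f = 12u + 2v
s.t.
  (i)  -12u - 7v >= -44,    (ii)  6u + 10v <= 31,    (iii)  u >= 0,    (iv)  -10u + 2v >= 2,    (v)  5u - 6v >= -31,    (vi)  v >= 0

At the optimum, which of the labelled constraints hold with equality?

(ii) and (iv)

Vertices and f = 12u + 2v:
  (0, 31/10) → f = 31/5
  (3/8, 23/8) → f = 41/4
  (0, 1) → f = 2

The maximum is at (3/8, 23/8). Substituting into each constraint, equality holds for (ii) and (iv); the remaining constraints have slack.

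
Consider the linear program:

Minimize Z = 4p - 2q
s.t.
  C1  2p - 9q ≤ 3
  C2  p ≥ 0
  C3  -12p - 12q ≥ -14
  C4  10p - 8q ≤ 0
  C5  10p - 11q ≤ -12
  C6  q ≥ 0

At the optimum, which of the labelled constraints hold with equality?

Vertices and Z = 4p - 2q:
  (0, 7/6) → Z = -7/3
  (0, 12/11) → Z = -24/11
  (5/126, 71/63) → Z = -44/21

The minimum is at (0, 7/6). Substituting into each constraint, equality holds for C2 and C3; the remaining constraints have slack.

C2 and C3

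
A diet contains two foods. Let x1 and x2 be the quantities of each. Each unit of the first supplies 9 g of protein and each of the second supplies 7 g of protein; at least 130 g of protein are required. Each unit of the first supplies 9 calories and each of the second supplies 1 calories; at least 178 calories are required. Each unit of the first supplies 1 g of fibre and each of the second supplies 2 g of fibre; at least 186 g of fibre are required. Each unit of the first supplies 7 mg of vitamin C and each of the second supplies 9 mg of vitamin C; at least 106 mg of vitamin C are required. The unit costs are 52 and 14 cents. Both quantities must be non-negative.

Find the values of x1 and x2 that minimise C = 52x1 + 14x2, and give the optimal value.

x1 = 10, x2 = 88, minimum C = 1752

Vertices and C = 52x1 + 14x2:
  (0, 178) → C = 2492
  (186, 0) → C = 9672
  (10, 88) → C = 1752
The feasible region is unbounded (it extends along (0, 1), (1, 0)), but C strictly increases along every unbounded feasible direction, so there is no improving ray and the minimum is attained at a vertex.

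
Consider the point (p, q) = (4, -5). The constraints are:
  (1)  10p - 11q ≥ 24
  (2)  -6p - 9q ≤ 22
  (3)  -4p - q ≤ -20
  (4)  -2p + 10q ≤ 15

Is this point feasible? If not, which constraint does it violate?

Constraint (3): -4p - q = -11, which is not ≤ -20. All other constraints are satisfied.

not feasible — violates (3)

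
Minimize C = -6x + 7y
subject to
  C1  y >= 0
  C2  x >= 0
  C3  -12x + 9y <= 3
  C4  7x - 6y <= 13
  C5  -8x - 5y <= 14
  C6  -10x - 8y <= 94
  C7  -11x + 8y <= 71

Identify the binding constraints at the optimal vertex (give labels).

C1 and C4

Corner points and C = -6x + 7y:
  (0, 0) → C = 0
  (13/7, 0) → C = -78/7
  (0, 1/3) → C = 7/3
The feasible region is unbounded (it extends along (3, 4), (6, 7)), but C strictly increases along every unbounded feasible direction, so there is no improving ray and the minimum is attained at a vertex.

The minimum is at (13/7, 0). Substituting into each constraint, equality holds for C1 and C4; the remaining constraints have slack.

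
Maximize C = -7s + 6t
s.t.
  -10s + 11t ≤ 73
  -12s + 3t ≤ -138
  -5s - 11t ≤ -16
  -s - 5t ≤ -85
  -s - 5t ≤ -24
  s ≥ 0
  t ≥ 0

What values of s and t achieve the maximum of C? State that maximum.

Vertices and C = -7s + 6t:
  (579/34, 376/17) → C = 27/2
  (15, 14) → C = -21
  (85, 0) → C = -595
The feasible region is unbounded (it extends along (11, 10), (1, 0)), but C strictly decreases along every unbounded feasible direction, so there is no improving ray and the maximum is attained at a vertex.

s = 579/34, t = 376/17, maximum C = 27/2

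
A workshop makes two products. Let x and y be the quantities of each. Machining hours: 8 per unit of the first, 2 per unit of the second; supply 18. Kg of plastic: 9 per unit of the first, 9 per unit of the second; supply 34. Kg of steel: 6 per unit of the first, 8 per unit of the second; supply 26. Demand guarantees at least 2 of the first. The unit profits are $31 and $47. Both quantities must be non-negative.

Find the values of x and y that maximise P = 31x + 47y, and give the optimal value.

Corner points and P = 31x + 47y:
  (9/4, 0) → P = 279/4
  (2, 0) → P = 62
  (2, 1) → P = 109

x = 2, y = 1, maximum P = 109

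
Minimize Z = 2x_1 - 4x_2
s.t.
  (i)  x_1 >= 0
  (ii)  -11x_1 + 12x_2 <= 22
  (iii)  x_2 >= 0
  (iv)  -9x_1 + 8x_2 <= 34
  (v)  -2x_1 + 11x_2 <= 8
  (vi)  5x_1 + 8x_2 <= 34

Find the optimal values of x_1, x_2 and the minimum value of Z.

Corner points and Z = 2x_1 - 4x_2:
  (0, 0) → Z = 0
  (0, 8/11) → Z = -32/11
  (34/5, 0) → Z = 68/5
  (310/71, 108/71) → Z = 188/71

x_1 = 0, x_2 = 8/11, minimum Z = -32/11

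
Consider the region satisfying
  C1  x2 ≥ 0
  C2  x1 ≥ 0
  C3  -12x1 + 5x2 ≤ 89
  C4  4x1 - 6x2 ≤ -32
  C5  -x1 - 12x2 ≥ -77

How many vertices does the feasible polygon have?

3

Intersecting each pair of boundary lines and keeping only the points that satisfy every inequality leaves:
  (0, 16/3)
  (0, 77/12)
  (13/9, 170/27)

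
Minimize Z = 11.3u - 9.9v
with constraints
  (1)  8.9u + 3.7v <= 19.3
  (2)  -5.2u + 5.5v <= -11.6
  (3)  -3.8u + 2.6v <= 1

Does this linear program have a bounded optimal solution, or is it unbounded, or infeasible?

Vertices and Z = 11.3u - 9.9v:
  (4969/2273, -96/2273) → Z = 571001/22730
  (-1783/369, -2464/369) → Z = 42457/3690
The feasible region has finitely many vertices and no improving ray; the minimum is 42457/3690 at (-1783/369, -2464/369).

bounded optimum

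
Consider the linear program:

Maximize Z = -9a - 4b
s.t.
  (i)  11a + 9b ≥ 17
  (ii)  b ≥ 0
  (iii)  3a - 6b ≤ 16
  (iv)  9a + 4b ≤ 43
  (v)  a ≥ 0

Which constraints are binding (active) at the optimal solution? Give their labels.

(i) and (v)

Vertices and Z = -9a - 4b:
  (17/11, 0) → Z = -153/11
  (0, 17/9) → Z = -68/9
  (43/9, 0) → Z = -43
  (0, 43/4) → Z = -43

The maximum is at (0, 17/9). Substituting into each constraint, equality holds for (i) and (v); the remaining constraints have slack.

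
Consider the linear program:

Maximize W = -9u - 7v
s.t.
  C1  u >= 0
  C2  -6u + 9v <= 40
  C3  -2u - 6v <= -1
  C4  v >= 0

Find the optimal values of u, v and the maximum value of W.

The feasible region is unbounded (it extends along (3, 2), (1, 0)), but W strictly decreases along every unbounded feasible direction, so there is no improving ray and the maximum is attained at a vertex.

u = 0, v = 1/6, maximum W = -7/6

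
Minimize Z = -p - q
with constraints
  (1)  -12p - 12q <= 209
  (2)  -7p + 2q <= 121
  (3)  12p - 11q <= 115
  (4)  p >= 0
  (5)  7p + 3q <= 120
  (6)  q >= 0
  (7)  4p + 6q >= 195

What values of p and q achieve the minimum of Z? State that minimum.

Corner points and Z = -p - q:
  (0, 40) → Z = -40
  (0, 65/2) → Z = -65/2
  (9/2, 59/2) → Z = -34

The binding constraints are p = 0 and 7p + 3q = 120.
Solving simultaneously gives p = 0, q = 40.

p = 0, q = 40, minimum Z = -40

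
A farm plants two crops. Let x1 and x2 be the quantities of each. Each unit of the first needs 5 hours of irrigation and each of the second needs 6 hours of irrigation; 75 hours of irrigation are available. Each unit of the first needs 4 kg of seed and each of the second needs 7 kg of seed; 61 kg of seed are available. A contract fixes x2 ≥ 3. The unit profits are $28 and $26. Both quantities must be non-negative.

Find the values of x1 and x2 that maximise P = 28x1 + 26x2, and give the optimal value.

x1 = 10, x2 = 3, maximum P = 358

Corner points and P = 28x1 + 26x2:
  (0, 61/7) → P = 1586/7
  (0, 3) → P = 78
  (10, 3) → P = 358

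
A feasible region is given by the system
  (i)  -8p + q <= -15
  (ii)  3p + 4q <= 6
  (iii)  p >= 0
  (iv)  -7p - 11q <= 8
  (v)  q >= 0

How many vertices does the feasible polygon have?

3

Of the 10 pairwise boundary intersections, those satisfying every inequality are:
  (66/35, 3/35)
  (15/8, 0)
  (2, 0)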